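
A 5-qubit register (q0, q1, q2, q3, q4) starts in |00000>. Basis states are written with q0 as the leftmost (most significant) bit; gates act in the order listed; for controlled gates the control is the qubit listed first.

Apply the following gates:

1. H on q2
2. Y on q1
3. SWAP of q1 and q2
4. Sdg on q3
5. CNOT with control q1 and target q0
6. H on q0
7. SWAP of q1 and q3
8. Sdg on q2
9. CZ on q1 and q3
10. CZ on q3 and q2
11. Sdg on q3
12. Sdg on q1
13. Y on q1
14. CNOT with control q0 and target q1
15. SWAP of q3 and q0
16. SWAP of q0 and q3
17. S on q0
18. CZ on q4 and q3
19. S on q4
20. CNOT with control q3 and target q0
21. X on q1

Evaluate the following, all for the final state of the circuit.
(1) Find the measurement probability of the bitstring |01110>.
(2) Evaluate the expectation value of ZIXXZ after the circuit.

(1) The probability of measuring |01110> is 1/4.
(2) In the final state, ZIXXZ has expectation 0.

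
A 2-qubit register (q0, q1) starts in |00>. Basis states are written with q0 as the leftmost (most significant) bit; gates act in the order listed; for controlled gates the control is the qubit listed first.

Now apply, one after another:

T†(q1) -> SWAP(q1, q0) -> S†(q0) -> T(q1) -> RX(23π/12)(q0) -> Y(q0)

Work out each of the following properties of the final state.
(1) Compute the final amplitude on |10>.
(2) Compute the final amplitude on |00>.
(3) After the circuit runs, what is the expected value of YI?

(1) The amplitude on |10> is -I*sqrt(3*sqrt(2) + 6)/4 - I*sqrt(2 - sqrt(2))/4.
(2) The final state's coefficient on |00> equals -sqrt(sqrt(2) + 2)/4 + sqrt(6 - 3*sqrt(2))/4.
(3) The expectation value of YI is -sqrt(2)/4 + sqrt(6)/4.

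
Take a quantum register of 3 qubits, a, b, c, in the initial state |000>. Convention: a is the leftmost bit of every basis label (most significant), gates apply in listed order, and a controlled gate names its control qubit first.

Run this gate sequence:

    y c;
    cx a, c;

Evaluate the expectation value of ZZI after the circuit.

The observable ZZI averages to 1.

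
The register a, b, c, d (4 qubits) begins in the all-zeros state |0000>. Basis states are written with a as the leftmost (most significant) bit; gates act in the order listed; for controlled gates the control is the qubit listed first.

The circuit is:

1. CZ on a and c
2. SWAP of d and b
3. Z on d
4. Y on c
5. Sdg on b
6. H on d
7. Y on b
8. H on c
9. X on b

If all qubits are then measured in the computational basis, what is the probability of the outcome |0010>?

The probability of measuring |0010> is 1/4.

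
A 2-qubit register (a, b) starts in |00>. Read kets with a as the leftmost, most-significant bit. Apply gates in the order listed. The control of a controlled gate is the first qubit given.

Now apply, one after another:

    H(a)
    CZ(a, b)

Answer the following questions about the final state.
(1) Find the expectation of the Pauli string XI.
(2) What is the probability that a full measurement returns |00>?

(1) The observable XI averages to 1.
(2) The probability of measuring |00> is 1/2.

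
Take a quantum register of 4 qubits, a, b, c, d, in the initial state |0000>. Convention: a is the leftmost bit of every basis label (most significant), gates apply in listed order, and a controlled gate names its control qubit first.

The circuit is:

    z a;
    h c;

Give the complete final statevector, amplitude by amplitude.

The final amplitudes are sqrt(2)/2 on |0000>, sqrt(2)/2 on |0010>, and 0 on every other basis state.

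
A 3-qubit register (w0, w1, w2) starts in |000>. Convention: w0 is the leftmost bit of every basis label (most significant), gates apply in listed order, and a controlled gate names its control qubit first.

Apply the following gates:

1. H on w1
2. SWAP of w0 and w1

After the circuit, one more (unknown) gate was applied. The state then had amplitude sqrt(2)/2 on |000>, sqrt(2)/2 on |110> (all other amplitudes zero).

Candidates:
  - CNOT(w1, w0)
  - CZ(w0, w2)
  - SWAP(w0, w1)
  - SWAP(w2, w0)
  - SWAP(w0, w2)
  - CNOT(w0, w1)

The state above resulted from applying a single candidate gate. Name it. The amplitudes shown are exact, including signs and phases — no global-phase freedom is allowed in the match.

The unique candidate consistent with the amplitudes is CNOT(w0, w1).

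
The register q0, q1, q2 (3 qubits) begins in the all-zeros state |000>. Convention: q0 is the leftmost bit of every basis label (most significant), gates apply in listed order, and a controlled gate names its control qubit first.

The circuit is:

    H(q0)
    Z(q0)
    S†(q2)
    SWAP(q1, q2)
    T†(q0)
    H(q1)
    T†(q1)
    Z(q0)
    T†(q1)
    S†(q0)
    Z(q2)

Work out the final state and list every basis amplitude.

After the circuit, the state carries amplitude 1/2 on |000>, 0 on |001>, -I/2 on |010>, 0 on |011>, -exp(I*pi/4)/2 on |100>, 0 on |101>, exp(3*I*pi/4)/2 on |110>, 0 on |111>.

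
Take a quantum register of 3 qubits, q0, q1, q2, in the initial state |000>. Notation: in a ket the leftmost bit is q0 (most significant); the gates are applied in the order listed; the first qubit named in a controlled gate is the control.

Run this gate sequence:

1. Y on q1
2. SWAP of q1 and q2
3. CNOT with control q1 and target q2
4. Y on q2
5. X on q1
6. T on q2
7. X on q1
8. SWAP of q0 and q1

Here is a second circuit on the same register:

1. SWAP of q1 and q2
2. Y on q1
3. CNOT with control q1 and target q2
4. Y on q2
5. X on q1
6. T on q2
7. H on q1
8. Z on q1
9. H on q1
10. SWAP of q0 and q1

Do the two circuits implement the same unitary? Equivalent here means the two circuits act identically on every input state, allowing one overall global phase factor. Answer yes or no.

No, they are not equivalent — no single phase factor reconciles the two unitaries.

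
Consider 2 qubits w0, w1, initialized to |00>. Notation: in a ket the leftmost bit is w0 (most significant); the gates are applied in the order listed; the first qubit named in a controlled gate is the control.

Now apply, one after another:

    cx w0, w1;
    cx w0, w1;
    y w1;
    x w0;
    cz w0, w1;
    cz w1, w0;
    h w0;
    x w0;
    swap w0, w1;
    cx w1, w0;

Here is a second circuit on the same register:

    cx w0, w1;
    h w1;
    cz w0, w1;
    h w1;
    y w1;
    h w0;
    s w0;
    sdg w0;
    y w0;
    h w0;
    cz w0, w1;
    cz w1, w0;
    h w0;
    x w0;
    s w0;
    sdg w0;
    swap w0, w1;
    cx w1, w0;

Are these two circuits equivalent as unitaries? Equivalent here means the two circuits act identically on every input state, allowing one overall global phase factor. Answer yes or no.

No, they are not equivalent — no single phase factor reconciles the two unitaries.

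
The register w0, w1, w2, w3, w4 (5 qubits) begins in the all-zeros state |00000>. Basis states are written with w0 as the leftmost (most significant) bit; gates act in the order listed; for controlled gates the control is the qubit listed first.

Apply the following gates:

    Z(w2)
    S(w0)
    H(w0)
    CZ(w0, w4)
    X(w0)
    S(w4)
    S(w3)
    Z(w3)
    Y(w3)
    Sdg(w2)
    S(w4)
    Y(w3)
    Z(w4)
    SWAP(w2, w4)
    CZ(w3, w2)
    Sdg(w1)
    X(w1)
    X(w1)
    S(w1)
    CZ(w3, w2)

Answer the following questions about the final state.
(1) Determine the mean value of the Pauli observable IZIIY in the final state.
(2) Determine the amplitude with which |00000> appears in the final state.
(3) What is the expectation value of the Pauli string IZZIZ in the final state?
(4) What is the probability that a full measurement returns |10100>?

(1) The expectation value of IZIIY is 0. Key observation: steps 15-20 multiply out to the identity, so the circuit reduces to the remaining gates.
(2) The final state's coefficient on |00000> equals sqrt(2)/2.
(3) The observable IZZIZ averages to 1.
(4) The probability of measuring |10100> is 0.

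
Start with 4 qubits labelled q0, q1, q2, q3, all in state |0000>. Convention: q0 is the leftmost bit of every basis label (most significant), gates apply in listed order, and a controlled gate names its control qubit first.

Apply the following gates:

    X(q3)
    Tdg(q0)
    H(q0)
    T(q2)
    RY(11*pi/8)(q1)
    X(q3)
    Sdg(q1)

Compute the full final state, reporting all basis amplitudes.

After the circuit, the state carries amplitude -sqrt(2)*cos(5*pi/16)/2 on |0000>, -sqrt(2)*I*sin(5*pi/16)/2 on |0100>, -sqrt(2)*cos(5*pi/16)/2 on |1000>, -sqrt(2)*I*sin(5*pi/16)/2 on |1100>, and 0 on every other basis state.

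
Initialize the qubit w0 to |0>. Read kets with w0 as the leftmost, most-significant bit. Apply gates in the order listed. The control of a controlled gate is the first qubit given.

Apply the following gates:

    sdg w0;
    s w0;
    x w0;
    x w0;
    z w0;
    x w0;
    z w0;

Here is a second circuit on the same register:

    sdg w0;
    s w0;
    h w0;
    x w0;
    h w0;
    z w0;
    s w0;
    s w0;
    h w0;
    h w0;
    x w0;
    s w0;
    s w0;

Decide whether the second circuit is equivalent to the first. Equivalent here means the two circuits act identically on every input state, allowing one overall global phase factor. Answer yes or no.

Yes — the two circuits implement the same unitary up to a global phase.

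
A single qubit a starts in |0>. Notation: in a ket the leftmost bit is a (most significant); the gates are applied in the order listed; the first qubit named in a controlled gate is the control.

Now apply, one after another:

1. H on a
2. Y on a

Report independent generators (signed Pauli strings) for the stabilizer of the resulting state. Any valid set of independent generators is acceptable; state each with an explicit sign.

The final state is stabilized by the group generated by -X; other independent generating sets are equally valid.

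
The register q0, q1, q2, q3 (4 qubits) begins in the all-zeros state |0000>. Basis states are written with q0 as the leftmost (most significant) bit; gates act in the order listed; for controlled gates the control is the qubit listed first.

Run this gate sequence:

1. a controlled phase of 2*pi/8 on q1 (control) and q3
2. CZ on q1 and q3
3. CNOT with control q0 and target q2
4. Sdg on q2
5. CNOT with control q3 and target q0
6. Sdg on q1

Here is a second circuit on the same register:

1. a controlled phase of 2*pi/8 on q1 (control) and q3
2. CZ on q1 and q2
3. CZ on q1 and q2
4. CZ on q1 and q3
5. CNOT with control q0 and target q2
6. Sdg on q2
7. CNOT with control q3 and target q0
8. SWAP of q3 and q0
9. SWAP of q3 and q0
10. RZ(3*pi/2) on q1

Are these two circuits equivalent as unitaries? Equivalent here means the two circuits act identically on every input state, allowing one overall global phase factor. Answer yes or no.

Yes, they are equivalent — the unitaries differ by at most a global phase.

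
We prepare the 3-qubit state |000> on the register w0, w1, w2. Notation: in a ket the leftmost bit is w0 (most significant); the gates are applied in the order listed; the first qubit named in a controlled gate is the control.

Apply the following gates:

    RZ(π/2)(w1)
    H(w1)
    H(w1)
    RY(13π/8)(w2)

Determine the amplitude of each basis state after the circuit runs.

After the circuit, the state carries amplitude exp(3*I*pi/4)*cos(3*pi/16) on |000>, -exp(3*I*pi/4)*sin(3*pi/16) on |001>, and 0 on every other basis state.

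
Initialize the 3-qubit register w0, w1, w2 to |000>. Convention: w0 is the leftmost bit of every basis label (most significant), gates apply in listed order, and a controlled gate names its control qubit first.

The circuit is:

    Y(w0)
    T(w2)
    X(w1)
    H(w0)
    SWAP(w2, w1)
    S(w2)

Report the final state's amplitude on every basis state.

The resulting statevector has amplitude -sqrt(2)/2 on |001>, sqrt(2)/2 on |101>, and 0 on every other basis state.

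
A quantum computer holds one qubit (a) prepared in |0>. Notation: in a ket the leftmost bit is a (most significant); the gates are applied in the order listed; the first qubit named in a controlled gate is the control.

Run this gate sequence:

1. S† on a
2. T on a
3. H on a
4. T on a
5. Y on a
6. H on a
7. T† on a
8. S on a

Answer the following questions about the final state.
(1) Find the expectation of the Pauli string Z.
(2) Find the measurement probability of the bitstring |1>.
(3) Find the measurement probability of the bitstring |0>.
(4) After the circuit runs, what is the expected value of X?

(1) The expectation value of Z is -sqrt(2)/2.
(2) Outcome |1> occurs with probability sqrt(2)/4 + 1/2.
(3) A full measurement returns |0> with probability 1/2 - sqrt(2)/4.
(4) In the final state, X has expectation 1/2.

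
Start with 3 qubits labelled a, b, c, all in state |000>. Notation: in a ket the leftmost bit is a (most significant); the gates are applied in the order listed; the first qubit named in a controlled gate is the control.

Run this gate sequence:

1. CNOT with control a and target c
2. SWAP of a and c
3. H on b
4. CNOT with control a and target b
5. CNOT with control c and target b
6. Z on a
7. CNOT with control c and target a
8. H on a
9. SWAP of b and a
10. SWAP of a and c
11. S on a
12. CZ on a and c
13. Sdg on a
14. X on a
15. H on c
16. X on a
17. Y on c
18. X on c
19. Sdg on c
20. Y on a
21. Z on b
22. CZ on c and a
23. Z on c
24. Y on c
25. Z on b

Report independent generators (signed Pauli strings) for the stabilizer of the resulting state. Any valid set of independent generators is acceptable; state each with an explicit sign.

The stabilizer group can be generated by +IXI, -ZII, -IIZ, among other valid generating sets.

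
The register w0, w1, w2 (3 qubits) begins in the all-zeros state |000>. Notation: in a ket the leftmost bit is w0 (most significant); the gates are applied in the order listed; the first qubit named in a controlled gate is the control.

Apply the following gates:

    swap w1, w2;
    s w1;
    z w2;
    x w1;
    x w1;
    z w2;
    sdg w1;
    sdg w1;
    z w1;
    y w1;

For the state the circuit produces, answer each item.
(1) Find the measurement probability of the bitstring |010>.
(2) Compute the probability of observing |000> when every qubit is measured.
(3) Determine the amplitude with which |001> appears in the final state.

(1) The probability of measuring |010> is 1. Key observation: steps 2-7 multiply out to the identity, so the circuit reduces to the remaining gates.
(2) The probability of measuring |000> is 0.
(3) |001> carries amplitude 0 in the final state.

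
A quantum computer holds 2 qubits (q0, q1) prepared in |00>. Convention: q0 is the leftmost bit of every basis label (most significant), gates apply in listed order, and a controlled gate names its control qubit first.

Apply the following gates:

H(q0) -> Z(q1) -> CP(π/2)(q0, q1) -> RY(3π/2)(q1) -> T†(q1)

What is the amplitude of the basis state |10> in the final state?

The final state's coefficient on |10> equals -1/2.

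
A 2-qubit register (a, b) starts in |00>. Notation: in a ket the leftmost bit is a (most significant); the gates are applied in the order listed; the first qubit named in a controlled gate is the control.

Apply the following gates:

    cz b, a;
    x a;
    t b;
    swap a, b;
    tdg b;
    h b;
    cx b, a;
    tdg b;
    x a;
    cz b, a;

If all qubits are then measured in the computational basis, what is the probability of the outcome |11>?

A full measurement returns |11> with probability 0.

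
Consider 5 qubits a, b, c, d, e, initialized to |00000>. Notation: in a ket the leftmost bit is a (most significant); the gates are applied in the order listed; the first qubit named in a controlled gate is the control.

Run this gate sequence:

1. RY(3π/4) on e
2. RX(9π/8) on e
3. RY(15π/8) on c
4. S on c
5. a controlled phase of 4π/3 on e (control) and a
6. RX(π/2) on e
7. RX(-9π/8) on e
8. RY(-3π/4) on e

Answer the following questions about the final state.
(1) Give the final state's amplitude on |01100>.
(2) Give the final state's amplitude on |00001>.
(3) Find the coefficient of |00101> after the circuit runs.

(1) |01100> carries amplitude 0 in the final state.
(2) The amplitude on |00001> is -I*cos(pi/16)/2.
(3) |00101> carries amplitude -sin(pi/16)/2 in the final state.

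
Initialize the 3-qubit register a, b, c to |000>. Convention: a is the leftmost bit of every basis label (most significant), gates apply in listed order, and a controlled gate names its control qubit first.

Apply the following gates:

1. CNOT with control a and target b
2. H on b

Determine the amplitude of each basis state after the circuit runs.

The final amplitudes are sqrt(2)/2 on |000>, sqrt(2)/2 on |010>, and 0 on every other basis state.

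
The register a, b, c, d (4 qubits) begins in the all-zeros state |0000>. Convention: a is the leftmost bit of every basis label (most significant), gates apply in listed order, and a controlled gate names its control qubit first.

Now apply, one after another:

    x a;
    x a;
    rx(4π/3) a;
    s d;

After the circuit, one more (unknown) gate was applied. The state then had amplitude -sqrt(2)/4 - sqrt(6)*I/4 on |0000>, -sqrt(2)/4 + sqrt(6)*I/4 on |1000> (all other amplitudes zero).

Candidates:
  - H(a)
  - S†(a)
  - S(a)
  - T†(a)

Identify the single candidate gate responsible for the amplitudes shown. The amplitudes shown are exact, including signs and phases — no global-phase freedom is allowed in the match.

It was H(a) that produced the state shown. Key observation: the block from step 1 through step 2 cancels to the identity and can be dropped.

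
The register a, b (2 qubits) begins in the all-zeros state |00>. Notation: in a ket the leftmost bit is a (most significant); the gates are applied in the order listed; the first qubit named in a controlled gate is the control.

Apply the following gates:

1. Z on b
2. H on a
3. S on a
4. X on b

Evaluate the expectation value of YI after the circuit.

The observable YI averages to 1.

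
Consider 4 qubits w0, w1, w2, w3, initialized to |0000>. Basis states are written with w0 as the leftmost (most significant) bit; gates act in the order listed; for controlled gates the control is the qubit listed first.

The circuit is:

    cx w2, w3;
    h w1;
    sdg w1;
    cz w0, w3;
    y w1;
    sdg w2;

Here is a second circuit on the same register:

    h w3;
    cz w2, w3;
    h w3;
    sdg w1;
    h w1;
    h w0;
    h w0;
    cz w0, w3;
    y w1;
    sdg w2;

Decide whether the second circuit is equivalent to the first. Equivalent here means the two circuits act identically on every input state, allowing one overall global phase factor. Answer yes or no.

No — the two circuits implement different unitaries, even allowing a global phase.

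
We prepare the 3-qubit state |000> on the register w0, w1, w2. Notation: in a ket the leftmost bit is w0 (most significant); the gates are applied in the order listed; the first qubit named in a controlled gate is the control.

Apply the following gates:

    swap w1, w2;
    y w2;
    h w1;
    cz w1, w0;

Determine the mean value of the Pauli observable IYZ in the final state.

The expectation value of IYZ is 0.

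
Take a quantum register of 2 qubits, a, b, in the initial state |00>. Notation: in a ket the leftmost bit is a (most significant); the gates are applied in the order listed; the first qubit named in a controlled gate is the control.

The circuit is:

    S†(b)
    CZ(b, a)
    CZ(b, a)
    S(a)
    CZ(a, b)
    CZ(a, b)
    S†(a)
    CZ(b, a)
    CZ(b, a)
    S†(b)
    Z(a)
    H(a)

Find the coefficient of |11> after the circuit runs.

The amplitude on |11> is 0. Key observation: gates 2-9 undo each other exactly, leaving only the rest of the circuit to track.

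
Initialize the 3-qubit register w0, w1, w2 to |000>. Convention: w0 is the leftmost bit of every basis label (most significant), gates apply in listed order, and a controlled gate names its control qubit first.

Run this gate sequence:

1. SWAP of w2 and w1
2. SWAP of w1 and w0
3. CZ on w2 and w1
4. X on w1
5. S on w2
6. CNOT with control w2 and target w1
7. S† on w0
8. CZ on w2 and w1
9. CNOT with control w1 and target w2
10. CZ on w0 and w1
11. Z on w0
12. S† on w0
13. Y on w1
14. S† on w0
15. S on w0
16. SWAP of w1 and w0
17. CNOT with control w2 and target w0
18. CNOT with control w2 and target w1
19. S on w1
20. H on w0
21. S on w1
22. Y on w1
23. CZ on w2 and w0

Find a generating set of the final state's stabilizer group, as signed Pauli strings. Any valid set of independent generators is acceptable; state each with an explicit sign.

One valid set of independent stabilizer generators is +XII, +IZI, -IIZ (any independent generating set of the same group is equally correct).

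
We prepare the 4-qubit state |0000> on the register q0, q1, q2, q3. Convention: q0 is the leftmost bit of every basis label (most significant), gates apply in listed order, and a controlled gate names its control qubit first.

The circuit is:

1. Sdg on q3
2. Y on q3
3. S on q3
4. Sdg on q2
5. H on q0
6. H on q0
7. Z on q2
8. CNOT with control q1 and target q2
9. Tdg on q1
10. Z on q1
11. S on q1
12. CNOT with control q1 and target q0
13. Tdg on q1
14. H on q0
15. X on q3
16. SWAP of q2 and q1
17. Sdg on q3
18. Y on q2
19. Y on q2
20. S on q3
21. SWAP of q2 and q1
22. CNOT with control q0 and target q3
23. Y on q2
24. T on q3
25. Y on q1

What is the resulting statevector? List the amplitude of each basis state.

The final amplitudes are sqrt(2)/2 on |0110>, sqrt(2)*exp(I*pi/4)/2 on |1111>, and 0 on every other basis state. Key observation: the block from step 16 through step 21 cancels to the identity and can be dropped.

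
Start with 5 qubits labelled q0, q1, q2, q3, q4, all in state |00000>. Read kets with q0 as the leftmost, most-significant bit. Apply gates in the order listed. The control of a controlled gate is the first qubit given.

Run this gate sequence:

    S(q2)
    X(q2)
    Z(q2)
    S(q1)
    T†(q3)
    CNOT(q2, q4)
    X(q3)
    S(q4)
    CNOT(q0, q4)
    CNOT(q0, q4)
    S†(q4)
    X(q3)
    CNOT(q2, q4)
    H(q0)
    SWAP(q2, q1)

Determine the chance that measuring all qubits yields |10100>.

Outcome |10100> occurs with probability 0.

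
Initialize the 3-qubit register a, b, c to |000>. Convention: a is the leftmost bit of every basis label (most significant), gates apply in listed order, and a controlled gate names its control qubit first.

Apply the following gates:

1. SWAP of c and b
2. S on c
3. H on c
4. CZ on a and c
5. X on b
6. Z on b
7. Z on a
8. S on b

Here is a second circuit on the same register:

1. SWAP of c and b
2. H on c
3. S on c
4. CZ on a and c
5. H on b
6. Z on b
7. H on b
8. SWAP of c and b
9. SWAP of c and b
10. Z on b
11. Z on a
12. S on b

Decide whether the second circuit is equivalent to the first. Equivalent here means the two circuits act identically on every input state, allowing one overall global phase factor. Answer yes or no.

No — the two circuits implement different unitaries, even allowing a global phase.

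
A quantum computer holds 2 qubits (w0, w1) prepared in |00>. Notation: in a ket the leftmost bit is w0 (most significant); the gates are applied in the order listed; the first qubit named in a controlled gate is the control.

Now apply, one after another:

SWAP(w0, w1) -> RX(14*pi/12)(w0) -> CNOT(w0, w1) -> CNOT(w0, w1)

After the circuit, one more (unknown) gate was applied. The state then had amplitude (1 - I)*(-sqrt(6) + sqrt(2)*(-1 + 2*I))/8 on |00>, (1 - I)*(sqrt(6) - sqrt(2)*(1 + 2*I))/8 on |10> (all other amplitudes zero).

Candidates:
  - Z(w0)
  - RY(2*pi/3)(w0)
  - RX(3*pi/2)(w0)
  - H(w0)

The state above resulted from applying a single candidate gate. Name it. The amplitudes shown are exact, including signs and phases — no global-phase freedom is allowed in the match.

The applied gate was RY(2*pi/3)(w0).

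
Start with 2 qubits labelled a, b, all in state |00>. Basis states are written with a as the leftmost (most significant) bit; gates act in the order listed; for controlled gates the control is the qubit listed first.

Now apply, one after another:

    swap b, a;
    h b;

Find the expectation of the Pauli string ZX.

The observable ZX averages to 1.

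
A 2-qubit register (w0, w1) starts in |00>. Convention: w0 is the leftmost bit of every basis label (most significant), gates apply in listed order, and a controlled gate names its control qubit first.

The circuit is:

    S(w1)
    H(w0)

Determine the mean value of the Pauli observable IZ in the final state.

The expectation value of IZ is 1.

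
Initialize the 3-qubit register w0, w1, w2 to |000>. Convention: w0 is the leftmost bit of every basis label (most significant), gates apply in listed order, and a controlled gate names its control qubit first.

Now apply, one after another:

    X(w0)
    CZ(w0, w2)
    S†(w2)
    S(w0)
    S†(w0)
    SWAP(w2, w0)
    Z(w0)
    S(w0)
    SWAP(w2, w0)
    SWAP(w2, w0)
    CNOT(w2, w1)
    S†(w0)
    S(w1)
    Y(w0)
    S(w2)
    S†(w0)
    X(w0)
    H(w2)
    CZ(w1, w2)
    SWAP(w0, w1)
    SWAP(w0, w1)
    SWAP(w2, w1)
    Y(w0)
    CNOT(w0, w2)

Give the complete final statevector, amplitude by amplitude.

After the circuit, the state carries amplitude -sqrt(2)*I/2 on |100>, -sqrt(2)*I/2 on |110>, and 0 on every other basis state.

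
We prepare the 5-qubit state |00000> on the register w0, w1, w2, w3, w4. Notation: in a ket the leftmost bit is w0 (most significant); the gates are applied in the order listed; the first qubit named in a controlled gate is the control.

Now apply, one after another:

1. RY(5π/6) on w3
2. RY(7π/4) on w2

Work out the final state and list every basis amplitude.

After the circuit, the state carries amplitude sqrt(sqrt(2) + 2)*(-sqrt(6) + sqrt(2))/8 on |00000>, sqrt(sqrt(2) + 2)*(-sqrt(6) - sqrt(2))/8 on |00010>, sqrt(2 - sqrt(2))*(-sqrt(2) + sqrt(6))/8 on |00100>, sqrt(2 - sqrt(2))*(sqrt(2) + sqrt(6))/8 on |00110>, and 0 on every other basis state.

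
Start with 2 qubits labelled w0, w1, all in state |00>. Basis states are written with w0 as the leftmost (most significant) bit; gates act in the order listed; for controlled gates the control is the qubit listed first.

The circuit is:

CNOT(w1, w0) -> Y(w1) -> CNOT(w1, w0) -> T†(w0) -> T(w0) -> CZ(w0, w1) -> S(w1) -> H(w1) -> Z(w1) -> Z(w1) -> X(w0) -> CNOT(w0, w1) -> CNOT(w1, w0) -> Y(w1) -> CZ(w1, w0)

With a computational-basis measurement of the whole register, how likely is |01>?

A full measurement returns |01> with probability 1/2.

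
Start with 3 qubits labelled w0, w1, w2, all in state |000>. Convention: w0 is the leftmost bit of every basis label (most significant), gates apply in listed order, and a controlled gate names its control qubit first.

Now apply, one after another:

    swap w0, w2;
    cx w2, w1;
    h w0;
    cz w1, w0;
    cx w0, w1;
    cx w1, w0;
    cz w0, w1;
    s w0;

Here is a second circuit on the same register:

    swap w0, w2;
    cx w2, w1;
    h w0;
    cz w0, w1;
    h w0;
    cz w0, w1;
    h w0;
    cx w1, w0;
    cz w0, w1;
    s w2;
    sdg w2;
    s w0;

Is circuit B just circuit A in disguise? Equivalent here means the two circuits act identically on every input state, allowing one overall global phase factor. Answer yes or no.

No: there is an input state on which the two circuits produce genuinely different outputs (not merely differing by a phase).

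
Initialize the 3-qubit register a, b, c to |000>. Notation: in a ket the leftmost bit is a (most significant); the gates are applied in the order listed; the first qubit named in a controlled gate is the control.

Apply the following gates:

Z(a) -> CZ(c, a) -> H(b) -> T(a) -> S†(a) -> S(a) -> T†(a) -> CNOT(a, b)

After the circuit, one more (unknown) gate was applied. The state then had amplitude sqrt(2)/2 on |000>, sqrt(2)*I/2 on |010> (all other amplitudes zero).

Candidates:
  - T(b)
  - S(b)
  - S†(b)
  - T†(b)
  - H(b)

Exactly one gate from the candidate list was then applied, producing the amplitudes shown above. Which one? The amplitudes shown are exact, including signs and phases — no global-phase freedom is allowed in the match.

The applied gate was S(b).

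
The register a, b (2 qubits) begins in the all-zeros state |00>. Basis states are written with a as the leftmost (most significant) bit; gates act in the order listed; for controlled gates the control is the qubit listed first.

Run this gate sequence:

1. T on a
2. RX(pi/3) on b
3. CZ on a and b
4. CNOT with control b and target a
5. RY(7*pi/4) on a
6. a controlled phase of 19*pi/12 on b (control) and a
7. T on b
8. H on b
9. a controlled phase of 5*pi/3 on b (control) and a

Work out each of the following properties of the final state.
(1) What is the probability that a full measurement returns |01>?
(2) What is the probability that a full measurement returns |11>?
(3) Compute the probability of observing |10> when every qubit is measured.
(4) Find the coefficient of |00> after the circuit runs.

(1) The probability of measuring |01> is -sqrt(3)/16 + sqrt(2)/16 + 1/4.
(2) A full measurement returns |11> with probability -sqrt(2)/16 - sqrt(6)/32 + 1/4.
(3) The probability of measuring |10> is -sqrt(2)/16 + sqrt(6)/32 + 1/4.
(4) |00> carries amplitude -sqrt(6*sqrt(2) + 12)/8 + sqrt(4 - 2*sqrt(2))*exp(3*I*pi/4)/8 in the final state.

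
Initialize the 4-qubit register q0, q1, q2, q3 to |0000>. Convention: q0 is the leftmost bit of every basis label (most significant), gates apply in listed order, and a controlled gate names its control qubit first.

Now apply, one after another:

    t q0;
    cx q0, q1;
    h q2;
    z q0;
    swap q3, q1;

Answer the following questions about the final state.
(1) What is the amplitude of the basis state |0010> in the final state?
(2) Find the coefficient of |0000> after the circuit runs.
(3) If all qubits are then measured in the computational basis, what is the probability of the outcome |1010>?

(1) The amplitude on |0010> is sqrt(2)/2.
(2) The amplitude on |0000> is sqrt(2)/2.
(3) The probability of measuring |1010> is 0.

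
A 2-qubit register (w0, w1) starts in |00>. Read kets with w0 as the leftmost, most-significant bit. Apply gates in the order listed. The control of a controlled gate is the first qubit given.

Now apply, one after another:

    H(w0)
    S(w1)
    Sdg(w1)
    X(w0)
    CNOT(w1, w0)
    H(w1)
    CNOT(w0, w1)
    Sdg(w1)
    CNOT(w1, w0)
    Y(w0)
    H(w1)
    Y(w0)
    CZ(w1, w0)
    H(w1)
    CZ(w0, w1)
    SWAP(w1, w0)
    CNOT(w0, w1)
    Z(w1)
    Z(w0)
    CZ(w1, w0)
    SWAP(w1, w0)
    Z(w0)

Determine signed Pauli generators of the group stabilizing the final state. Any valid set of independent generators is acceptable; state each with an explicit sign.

The stabilizer group can be generated by -YI, +IX, among other valid generating sets.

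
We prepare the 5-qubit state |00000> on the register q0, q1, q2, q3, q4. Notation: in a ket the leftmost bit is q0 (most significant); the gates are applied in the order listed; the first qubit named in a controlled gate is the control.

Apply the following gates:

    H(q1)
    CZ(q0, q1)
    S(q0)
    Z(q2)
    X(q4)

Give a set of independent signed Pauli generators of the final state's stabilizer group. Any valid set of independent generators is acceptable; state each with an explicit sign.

The stabilizer group can be generated by +IXIII, +ZIIII, +IIZII, +IIIZI, -IIIIZ, among other valid generating sets.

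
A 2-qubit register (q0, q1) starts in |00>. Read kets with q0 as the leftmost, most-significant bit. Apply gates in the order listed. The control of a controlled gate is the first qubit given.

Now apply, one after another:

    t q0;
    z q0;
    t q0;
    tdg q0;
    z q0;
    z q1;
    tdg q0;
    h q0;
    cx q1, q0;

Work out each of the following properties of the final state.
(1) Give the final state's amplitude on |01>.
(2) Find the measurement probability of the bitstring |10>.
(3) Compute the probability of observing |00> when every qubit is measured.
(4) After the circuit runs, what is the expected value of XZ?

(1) |01> carries amplitude 0 in the final state. Key observation: gates 2-5 undo each other exactly, leaving only the rest of the circuit to track.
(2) The probability of measuring |10> is 1/2.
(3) A full measurement returns |00> with probability 1/2.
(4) The expectation value of XZ is 1.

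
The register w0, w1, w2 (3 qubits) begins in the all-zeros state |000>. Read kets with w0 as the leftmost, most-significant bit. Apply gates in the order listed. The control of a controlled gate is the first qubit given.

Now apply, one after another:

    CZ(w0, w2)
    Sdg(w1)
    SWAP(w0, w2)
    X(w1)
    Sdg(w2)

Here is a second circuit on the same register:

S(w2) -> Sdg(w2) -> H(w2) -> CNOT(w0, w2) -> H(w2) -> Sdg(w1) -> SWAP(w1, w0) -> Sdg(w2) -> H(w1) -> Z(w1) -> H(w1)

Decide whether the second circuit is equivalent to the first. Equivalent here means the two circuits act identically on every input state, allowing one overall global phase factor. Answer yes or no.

No, they are not equivalent — no single phase factor reconciles the two unitaries.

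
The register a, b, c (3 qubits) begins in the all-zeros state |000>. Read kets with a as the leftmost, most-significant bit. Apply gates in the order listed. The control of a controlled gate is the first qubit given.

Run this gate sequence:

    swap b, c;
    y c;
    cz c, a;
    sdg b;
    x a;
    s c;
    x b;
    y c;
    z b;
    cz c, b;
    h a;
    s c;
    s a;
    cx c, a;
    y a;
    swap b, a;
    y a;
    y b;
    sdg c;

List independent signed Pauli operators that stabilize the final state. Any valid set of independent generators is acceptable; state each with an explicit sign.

One valid set of independent stabilizer generators is -IYI, +ZII, +IIZ (any independent generating set of the same group is equally correct).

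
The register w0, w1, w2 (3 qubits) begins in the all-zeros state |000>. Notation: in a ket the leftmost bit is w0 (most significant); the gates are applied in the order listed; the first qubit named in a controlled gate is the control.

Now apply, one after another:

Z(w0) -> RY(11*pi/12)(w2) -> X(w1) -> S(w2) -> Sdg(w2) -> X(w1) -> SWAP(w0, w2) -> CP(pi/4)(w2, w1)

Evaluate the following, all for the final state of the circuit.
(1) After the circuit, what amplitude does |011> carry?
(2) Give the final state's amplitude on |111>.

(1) The amplitude on |011> is 0. Key observation: steps 3-6 multiply out to the identity, so the circuit reduces to the remaining gates.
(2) |111> carries amplitude 0 in the final state.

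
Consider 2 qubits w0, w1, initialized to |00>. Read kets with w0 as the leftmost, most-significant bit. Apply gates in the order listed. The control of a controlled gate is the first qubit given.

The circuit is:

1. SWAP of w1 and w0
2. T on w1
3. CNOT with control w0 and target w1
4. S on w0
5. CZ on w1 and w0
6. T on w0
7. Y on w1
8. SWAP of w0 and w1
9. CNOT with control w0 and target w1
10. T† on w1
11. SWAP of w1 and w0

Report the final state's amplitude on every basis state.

After the circuit, the state carries amplitude exp(I*pi/4) on |11>, and 0 on every other basis state.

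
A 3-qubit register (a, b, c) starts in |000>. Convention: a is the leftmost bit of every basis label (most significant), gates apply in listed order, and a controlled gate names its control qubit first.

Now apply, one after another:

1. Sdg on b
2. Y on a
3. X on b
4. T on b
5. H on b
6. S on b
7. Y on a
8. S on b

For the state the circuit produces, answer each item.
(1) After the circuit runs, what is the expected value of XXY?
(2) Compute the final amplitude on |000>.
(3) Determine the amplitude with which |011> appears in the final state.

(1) The observable XXY averages to 0.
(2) The amplitude on |000> is sqrt(2)*exp(I*pi/4)/2.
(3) The amplitude on |011> is 0.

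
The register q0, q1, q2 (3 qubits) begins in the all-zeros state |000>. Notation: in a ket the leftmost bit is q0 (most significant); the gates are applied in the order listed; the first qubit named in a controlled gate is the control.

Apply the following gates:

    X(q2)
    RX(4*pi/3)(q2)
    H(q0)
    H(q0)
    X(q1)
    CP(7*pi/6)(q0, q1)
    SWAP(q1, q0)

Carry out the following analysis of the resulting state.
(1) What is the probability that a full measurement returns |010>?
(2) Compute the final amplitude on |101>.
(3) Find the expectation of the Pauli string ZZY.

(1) The probability of measuring |010> is 0. Key observation: gates 3-4 undo each other exactly, leaving only the rest of the circuit to track.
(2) The final state's coefficient on |101> equals -1/2.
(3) The expectation value of ZZY is sqrt(3)/2.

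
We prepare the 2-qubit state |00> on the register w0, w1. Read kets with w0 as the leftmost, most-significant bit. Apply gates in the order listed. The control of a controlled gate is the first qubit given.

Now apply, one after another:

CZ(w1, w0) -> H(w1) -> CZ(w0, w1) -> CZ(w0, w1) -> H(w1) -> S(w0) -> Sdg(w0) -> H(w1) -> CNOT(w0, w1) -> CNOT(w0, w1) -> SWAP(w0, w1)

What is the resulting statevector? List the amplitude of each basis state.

The resulting statevector has amplitude sqrt(2)/2 on |00>, 0 on |01>, sqrt(2)/2 on |10>, 0 on |11>.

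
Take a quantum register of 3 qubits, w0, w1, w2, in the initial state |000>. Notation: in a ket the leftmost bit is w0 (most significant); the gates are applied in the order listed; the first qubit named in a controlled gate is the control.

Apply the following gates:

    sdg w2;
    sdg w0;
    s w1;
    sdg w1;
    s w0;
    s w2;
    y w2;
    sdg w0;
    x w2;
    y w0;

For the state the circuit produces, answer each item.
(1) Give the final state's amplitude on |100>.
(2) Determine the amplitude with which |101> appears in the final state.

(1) The amplitude on |100> is -1. Key observation: steps 1-6 multiply out to the identity, so the circuit reduces to the remaining gates.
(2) The amplitude on |101> is 0.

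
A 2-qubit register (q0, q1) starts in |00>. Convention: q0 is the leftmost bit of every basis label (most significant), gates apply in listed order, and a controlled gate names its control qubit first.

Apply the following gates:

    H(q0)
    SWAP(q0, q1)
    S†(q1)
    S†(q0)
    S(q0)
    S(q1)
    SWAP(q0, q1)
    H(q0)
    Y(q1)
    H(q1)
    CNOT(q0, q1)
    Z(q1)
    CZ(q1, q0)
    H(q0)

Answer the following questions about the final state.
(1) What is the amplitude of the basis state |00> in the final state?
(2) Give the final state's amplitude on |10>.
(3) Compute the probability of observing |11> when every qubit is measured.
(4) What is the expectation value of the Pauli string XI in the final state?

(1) The final state's coefficient on |00> equals I/2. Key observation: the block from step 1 through step 8 cancels to the identity and can be dropped.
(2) |10> carries amplitude I/2 in the final state.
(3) Outcome |11> occurs with probability 1/4.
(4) The expectation value of XI is 1.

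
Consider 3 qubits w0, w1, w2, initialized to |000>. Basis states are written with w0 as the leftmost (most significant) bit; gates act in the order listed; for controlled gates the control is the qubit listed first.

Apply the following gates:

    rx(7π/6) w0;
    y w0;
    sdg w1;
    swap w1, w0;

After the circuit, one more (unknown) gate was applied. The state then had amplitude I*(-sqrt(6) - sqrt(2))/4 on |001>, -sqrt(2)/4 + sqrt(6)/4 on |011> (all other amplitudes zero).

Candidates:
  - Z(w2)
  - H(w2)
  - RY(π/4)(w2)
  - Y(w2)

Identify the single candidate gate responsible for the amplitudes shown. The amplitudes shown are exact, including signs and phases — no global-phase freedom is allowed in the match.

It was Y(w2) that produced the state shown.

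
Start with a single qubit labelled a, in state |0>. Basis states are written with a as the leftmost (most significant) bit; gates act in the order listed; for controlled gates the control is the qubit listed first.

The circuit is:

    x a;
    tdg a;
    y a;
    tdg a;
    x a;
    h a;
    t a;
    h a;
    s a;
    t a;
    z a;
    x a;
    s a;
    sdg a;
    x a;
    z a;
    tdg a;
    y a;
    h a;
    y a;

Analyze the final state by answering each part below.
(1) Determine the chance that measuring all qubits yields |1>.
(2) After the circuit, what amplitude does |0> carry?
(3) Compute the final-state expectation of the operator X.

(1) A full measurement returns |1> with probability sqrt(2)/4 + 1/2.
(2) |0> carries amplitude sqrt(2)*(-1 - I + exp(3*I*pi/4) + exp(I*pi/4))/4 in the final state.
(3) The expectation value of X is -sqrt(2)/2.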